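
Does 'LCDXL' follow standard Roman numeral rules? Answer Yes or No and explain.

'LCDXL': L should not appear more than once

No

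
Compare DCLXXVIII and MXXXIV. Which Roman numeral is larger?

DCLXXVIII = 678
MXXXIV = 1034
1034 is larger

MXXXIV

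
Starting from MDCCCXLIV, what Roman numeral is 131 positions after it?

MDCCCXLIV = 1844
1844 + 131 = 1975

MCMLXXV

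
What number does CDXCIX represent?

CDXCIX: CD=400, XC=90, IX=9
400 + 90 + 9 = 499

499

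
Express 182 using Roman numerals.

Convert 182 to Roman numerals:
  182 contains 1×100 (C)
  82 contains 1×50 (L)
  32 contains 3×10 (XXX)
  2 contains 2×1 (II)

CLXXXII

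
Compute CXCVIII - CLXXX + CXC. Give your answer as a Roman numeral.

CXCVIII = 198, CLXXX = 180, CXC = 190
198 - 180 = 18
18 + 190 = 208

CCVIII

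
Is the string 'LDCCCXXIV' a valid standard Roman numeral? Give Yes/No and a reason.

'LDCCCXXIV': Invalid subtractive combination: LD

No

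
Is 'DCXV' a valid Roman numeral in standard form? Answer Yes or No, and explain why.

'DCXV': Check the rules: uses only the symbols I, V, X, L, C, D, M; no symbol is repeated more than three times in a row; V, L and D each appear at most once; no smaller symbol precedes a larger one (values never increase from left to right). Value: D (500) + C (100) + X (10) + V (5) = 615. So it is a valid standard Roman numeral.

Yes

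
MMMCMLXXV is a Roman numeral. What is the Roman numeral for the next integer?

MMMCMLXXV = 3975, so the next integer is 3975 + 1 = 3976

MMMCMLXXVI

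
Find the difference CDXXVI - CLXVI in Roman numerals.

CDXXVI = 426
CLXVI = 166
426 - 166 = 260

CCLX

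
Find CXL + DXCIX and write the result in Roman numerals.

CXL = 140
DXCIX = 599
140 + 599 = 739

DCCXXXIX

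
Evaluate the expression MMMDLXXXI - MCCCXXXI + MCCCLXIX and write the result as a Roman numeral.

MMMDLXXXI = 3581, MCCCXXXI = 1331, MCCCLXIX = 1369
3581 - 1331 = 2250
2250 + 1369 = 3619

MMMDCXIX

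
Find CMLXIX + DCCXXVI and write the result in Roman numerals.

CMLXIX = 969
DCCXXVI = 726
969 + 726 = 1695

MDCXCV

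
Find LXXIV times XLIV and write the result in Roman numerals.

LXXIV = 74
XLIV = 44
74 × 44 = 3256

MMMCCLVI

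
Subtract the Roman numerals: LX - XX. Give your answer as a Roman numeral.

LX = 60
XX = 20
60 - 20 = 40

XL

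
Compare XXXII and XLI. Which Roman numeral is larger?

XXXII = 32
XLI = 41
41 is larger

XLI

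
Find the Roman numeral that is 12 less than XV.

XV = 15
15 - 12 = 3

III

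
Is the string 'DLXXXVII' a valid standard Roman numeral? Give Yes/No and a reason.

'DLXXXVII': Check the rules: uses only the symbols I, V, X, L, C, D, M; no symbol is repeated more than three times in a row; V, L and D each appear at most once; no smaller symbol precedes a larger one (values never increase from left to right). Value: D (500) + L (50) + X (10) + X (10) + X (10) + V (5) + I (1) + I (1) = 587. So it is a valid standard Roman numeral.

Yes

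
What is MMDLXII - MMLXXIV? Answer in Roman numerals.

MMDLXII = 2562
MMLXXIV = 2074
2562 - 2074 = 488

CDLXXXVIII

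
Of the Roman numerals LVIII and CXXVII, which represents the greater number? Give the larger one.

LVIII = 58
CXXVII = 127
127 is larger

CXXVII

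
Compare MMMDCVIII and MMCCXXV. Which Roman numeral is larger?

MMMDCVIII = 3608
MMCCXXV = 2225
3608 is larger

MMMDCVIII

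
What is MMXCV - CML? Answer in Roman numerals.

MMXCV = 2095
CML = 950
2095 - 950 = 1145

MCXLV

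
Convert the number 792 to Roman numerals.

Convert 792 to Roman numerals:
  792 contains 1×500 (D)
  292 contains 2×100 (CC)
  92 contains 1×90 (XC)
  2 contains 2×1 (II)

DCCXCII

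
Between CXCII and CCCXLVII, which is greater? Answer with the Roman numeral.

CXCII = 192
CCCXLVII = 347
347 is larger

CCCXLVII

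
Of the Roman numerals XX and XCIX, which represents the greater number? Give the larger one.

XX = 20
XCIX = 99
99 is larger

XCIX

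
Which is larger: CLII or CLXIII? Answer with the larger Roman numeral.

CLII = 152
CLXIII = 163
163 is larger

CLXIII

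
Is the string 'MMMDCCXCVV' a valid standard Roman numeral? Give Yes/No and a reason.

'MMMDCCXCVV': V should not appear more than once

No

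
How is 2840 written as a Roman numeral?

Convert 2840 to Roman numerals:
  2840 contains 2×1000 (MM)
  840 contains 1×500 (D)
  340 contains 3×100 (CCC)
  40 contains 1×40 (XL)

MMDCCCXL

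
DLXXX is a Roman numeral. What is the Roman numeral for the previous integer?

DLXXX = 580, so the previous integer is 580 - 1 = 579

DLXXIX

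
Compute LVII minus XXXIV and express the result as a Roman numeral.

LVII = 57
XXXIV = 34
57 - 34 = 23

XXIII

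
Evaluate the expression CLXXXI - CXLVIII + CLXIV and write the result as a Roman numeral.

CLXXXI = 181, CXLVIII = 148, CLXIV = 164
181 - 148 = 33
33 + 164 = 197

CXCVII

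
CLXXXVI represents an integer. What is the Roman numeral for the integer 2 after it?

CLXXXVI = 186
186 + 2 = 188

CLXXXVIII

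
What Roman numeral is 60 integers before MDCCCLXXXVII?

MDCCCLXXXVII = 1887
1887 - 60 = 1827

MDCCCXXVII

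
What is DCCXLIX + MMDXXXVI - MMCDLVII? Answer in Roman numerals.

DCCXLIX = 749, MMDXXXVI = 2536, MMCDLVII = 2457
749 + 2536 = 3285
3285 - 2457 = 828

DCCCXXVIII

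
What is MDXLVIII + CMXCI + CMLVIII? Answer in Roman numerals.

MDXLVIII = 1548, CMXCI = 991, CMLVIII = 958
1548 + 991 = 2539
2539 + 958 = 3497

MMMCDXCVII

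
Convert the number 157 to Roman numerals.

Convert 157 to Roman numerals:
  157 contains 1×100 (C)
  57 contains 1×50 (L)
  7 contains 1×5 (V)
  2 contains 2×1 (II)

CLVII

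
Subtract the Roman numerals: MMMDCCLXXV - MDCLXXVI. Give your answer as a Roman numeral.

MMMDCCLXXV = 3775
MDCLXXVI = 1676
3775 - 1676 = 2099

MMXCIX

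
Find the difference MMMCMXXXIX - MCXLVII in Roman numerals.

MMMCMXXXIX = 3939
MCXLVII = 1147
3939 - 1147 = 2792

MMDCCXCII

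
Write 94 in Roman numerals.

Convert 94 to Roman numerals:
  94 contains 1×90 (XC)
  4 contains 1×4 (IV)

XCIV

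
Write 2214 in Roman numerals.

Convert 2214 to Roman numerals:
  2214 contains 2×1000 (MM)
  214 contains 2×100 (CC)
  14 contains 1×10 (X)
  4 contains 1×4 (IV)

MMCCXIV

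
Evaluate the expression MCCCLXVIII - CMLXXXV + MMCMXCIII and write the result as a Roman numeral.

MCCCLXVIII = 1368, CMLXXXV = 985, MMCMXCIII = 2993
1368 - 985 = 383
383 + 2993 = 3376

MMMCCCLXXVI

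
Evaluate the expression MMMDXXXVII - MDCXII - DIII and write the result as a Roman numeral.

MMMDXXXVII = 3537, MDCXII = 1612, DIII = 503
3537 - 1612 = 1925
1925 - 503 = 1422

MCDXXII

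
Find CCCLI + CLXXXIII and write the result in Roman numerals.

CCCLI = 351
CLXXXIII = 183
351 + 183 = 534

DXXXIV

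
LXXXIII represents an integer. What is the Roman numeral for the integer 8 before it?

LXXXIII = 83
83 - 8 = 75

LXXV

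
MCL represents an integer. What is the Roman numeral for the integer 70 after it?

MCL = 1150
1150 + 70 = 1220

MCCXX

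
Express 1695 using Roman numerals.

Convert 1695 to Roman numerals:
  1695 contains 1×1000 (M)
  695 contains 1×500 (D)
  195 contains 1×100 (C)
  95 contains 1×90 (XC)
  5 contains 1×5 (V)

MDCXCV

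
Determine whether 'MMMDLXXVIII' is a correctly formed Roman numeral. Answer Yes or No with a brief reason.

'MMMDLXXVIII': Check the rules: uses only the symbols I, V, X, L, C, D, M; no symbol is repeated more than three times in a row; V, L and D each appear at most once; no smaller symbol precedes a larger one (values never increase from left to right). Value: M (1000) + M (1000) + M (1000) + D (500) + L (50) + X (10) + X (10) + V (5) + I (1) + I (1) + I (1) = 3578. So it is a valid standard Roman numeral.

Yes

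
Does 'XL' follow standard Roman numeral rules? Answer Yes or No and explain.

'XL': Check the rules: uses only the symbols I, V, X, L, C, D, M; no symbol is repeated more than three times in a row; V, L and D each appear at most once; the only place a smaller symbol precedes a larger one is the allowed subtractive pair XL, the symbol right after such a pair (if any) is smaller than the pair's first symbol, and otherwise the values never increase from left to right. Value: XL = 40. So it is a valid standard Roman numeral.

Yes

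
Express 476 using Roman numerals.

Convert 476 to Roman numerals:
  476 contains 1×400 (CD)
  76 contains 1×50 (L)
  26 contains 2×10 (XX)
  6 contains 1×5 (V)
  1 contains 1×1 (I)

CDLXXVI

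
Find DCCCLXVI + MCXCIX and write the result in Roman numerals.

DCCCLXVI = 866
MCXCIX = 1199
866 + 1199 = 2065

MMLXV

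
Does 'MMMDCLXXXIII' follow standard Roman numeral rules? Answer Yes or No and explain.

'MMMDCLXXXIII': Check the rules: uses only the symbols I, V, X, L, C, D, M; no symbol is repeated more than three times in a row; V, L and D each appear at most once; no smaller symbol precedes a larger one (values never increase from left to right). Value: M (1000) + M (1000) + M (1000) + D (500) + C (100) + L (50) + X (10) + X (10) + X (10) + I (1) + I (1) + I (1) = 3683. So it is a valid standard Roman numeral.

Yes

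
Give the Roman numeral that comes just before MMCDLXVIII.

MMCDLXVIII = 2468, so the previous integer is 2468 - 1 = 2467

MMCDLXVII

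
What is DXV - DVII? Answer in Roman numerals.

DXV = 515
DVII = 507
515 - 507 = 8

VIII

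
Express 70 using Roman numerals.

Convert 70 to Roman numerals:
  70 contains 1×50 (L)
  20 contains 2×10 (XX)

LXX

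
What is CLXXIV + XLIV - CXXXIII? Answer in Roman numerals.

CLXXIV = 174, XLIV = 44, CXXXIII = 133
174 + 44 = 218
218 - 133 = 85

LXXXV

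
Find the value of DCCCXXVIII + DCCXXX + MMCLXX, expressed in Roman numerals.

DCCCXXVIII = 828, DCCXXX = 730, MMCLXX = 2170
828 + 730 = 1558
1558 + 2170 = 3728

MMMDCCXXVIII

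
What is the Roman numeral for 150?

Convert 150 to Roman numerals:
  150 contains 1×100 (C)
  50 contains 1×50 (L)

CL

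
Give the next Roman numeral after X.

X = 10, so the next integer is 10 + 1 = 11

XI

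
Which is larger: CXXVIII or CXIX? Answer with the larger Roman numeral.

CXXVIII = 128
CXIX = 119
128 is larger

CXXVIII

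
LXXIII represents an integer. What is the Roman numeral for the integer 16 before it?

LXXIII = 73
73 - 16 = 57

LVII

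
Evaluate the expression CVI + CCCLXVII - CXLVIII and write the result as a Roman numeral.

CVI = 106, CCCLXVII = 367, CXLVIII = 148
106 + 367 = 473
473 - 148 = 325

CCCXXV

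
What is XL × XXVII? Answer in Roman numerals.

XL = 40
XXVII = 27
40 × 27 = 1080

MLXXX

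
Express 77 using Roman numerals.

Convert 77 to Roman numerals:
  77 contains 1×50 (L)
  27 contains 2×10 (XX)
  7 contains 1×5 (V)
  2 contains 2×1 (II)

LXXVII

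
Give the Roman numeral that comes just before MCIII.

MCIII = 1103; previous is 1102

MCII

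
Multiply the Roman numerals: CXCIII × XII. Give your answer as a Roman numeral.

CXCIII = 193
XII = 12
193 × 12 = 2316

MMCCCXVI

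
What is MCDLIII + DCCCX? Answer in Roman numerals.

MCDLIII = 1453
DCCCX = 810
1453 + 810 = 2263

MMCCLXIII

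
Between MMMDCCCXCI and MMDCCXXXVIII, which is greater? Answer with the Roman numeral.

MMMDCCCXCI = 3891
MMDCCXXXVIII = 2738
3891 is larger

MMMDCCCXCI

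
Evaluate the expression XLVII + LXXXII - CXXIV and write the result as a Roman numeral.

XLVII = 47, LXXXII = 82, CXXIV = 124
47 + 82 = 129
129 - 124 = 5

V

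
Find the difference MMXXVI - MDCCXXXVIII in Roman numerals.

MMXXVI = 2026
MDCCXXXVIII = 1738
2026 - 1738 = 288

CCLXXXVIII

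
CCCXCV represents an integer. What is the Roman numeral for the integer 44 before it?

CCCXCV = 395
395 - 44 = 351

CCCLI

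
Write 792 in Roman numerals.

Convert 792 to Roman numerals:
  792 contains 1×500 (D)
  292 contains 2×100 (CC)
  92 contains 1×90 (XC)
  2 contains 2×1 (II)

DCCXCII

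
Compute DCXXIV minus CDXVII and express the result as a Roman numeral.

DCXXIV = 624
CDXVII = 417
624 - 417 = 207

CCVII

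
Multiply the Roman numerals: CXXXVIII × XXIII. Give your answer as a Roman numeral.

CXXXVIII = 138
XXIII = 23
138 × 23 = 3174

MMMCLXXIV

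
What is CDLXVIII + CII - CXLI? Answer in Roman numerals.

CDLXVIII = 468, CII = 102, CXLI = 141
468 + 102 = 570
570 - 141 = 429

CDXXIX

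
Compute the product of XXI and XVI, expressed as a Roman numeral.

XXI = 21
XVI = 16
21 × 16 = 336

CCCXXXVI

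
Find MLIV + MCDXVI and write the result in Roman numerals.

MLIV = 1054
MCDXVI = 1416
1054 + 1416 = 2470

MMCDLXX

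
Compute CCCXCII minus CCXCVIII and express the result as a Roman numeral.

CCCXCII = 392
CCXCVIII = 298
392 - 298 = 94

XCIV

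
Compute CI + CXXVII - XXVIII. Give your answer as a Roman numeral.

CI = 101, CXXVII = 127, XXVIII = 28
101 + 127 = 228
228 - 28 = 200

CC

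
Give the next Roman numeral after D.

D = 500, so the next integer is 500 + 1 = 501

DI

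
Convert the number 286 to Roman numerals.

Convert 286 to Roman numerals:
  286 contains 2×100 (CC)
  86 contains 1×50 (L)
  36 contains 3×10 (XXX)
  6 contains 1×5 (V)
  1 contains 1×1 (I)

CCLXXXVI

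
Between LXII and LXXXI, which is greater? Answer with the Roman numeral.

LXII = 62
LXXXI = 81
81 is larger

LXXXI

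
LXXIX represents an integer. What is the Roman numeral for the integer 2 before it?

LXXIX = 79
79 - 2 = 77

LXXVII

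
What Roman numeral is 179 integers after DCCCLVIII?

DCCCLVIII = 858
858 + 179 = 1037

MXXXVII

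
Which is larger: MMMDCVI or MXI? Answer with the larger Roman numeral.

MMMDCVI = 3606
MXI = 1011
3606 is larger

MMMDCVI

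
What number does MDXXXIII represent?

MDXXXIII: M=1000, D=500, X=10, X=10, X=10, I=1, I=1, I=1
1000 + 500 + 10 + 10 + 10 + 1 + 1 + 1 = 1533

1533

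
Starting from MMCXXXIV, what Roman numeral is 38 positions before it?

MMCXXXIV = 2134
2134 - 38 = 2096

MMXCVI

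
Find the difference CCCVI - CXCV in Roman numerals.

CCCVI = 306
CXCV = 195
306 - 195 = 111

CXI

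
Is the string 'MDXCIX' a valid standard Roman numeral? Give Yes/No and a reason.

'MDXCIX': Check the rules: uses only the symbols I, V, X, L, C, D, M; no symbol is repeated more than three times in a row; V, L and D each appear at most once; the only places a smaller symbol precedes a larger one are the allowed subtractive pairs XC, IX, the symbol right after such a pair (if any) is smaller than the pair's first symbol, and otherwise the values never increase from left to right. Value: M (1000) + D (500) + XC (90) + IX (9) = 1599. So it is a valid standard Roman numeral.

Yes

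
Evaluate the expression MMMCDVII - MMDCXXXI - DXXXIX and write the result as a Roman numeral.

MMMCDVII = 3407, MMDCXXXI = 2631, DXXXIX = 539
3407 - 2631 = 776
776 - 539 = 237

CCXXXVII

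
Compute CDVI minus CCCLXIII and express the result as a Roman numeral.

CDVI = 406
CCCLXIII = 363
406 - 363 = 43

XLIII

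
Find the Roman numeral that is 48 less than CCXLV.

CCXLV = 245
245 - 48 = 197

CXCVII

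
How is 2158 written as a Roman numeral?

Convert 2158 to Roman numerals:
  2158 contains 2×1000 (MM)
  158 contains 1×100 (C)
  58 contains 1×50 (L)
  8 contains 1×5 (V)
  3 contains 3×1 (III)

MMCLVIII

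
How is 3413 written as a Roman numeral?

Convert 3413 to Roman numerals:
  3413 contains 3×1000 (MMM)
  413 contains 1×400 (CD)
  13 contains 1×10 (X)
  3 contains 3×1 (III)

MMMCDXIII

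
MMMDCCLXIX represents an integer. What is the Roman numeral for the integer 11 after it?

MMMDCCLXIX = 3769
3769 + 11 = 3780

MMMDCCLXXX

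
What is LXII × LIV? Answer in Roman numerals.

LXII = 62
LIV = 54
62 × 54 = 3348

MMMCCCXLVIII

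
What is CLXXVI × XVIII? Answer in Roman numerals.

CLXXVI = 176
XVIII = 18
176 × 18 = 3168

MMMCLXVIII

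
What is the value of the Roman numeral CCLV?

CCLV: C=100, C=100, L=50, V=5
100 + 100 + 50 + 5 = 255

255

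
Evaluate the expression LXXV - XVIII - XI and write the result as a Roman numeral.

LXXV = 75, XVIII = 18, XI = 11
75 - 18 = 57
57 - 11 = 46

XLVI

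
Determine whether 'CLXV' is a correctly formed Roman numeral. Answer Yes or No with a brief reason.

'CLXV': Check the rules: uses only the symbols I, V, X, L, C, D, M; no symbol is repeated more than three times in a row; V, L and D each appear at most once; no smaller symbol precedes a larger one (values never increase from left to right). Value: C (100) + L (50) + X (10) + V (5) = 165. So it is a valid standard Roman numeral.

Yes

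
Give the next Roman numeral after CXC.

CXC = 190; next is 191

CXCI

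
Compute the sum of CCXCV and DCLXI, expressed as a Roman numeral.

CCXCV = 295
DCLXI = 661
295 + 661 = 956

CMLVI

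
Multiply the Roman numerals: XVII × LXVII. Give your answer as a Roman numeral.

XVII = 17
LXVII = 67
17 × 67 = 1139

MCXXXIX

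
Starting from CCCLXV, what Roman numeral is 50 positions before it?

CCCLXV = 365
365 - 50 = 315

CCCXV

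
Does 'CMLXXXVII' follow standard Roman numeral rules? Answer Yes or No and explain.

'CMLXXXVII': Check the rules: uses only the symbols I, V, X, L, C, D, M; no symbol is repeated more than three times in a row; V, L and D each appear at most once; the only place a smaller symbol precedes a larger one is the allowed subtractive pair CM, the symbol right after such a pair (if any) is smaller than the pair's first symbol, and otherwise the values never increase from left to right. Value: CM (900) + L (50) + X (10) + X (10) + X (10) + V (5) + I (1) + I (1) = 987. So it is a valid standard Roman numeral.

Yes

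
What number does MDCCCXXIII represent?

MDCCCXXIII: M=1000, D=500, C=100, C=100, C=100, X=10, X=10, I=1, I=1, I=1
1000 + 500 + 100 + 100 + 100 + 10 + 10 + 1 + 1 + 1 = 1823

1823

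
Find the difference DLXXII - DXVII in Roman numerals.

DLXXII = 572
DXVII = 517
572 - 517 = 55

LV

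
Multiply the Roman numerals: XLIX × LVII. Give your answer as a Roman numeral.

XLIX = 49
LVII = 57
49 × 57 = 2793

MMDCCXCIII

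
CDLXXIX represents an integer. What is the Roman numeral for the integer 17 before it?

CDLXXIX = 479
479 - 17 = 462

CDLXII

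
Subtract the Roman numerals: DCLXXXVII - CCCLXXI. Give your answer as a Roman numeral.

DCLXXXVII = 687
CCCLXXI = 371
687 - 371 = 316

CCCXVI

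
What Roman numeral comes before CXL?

CXL = 140; previous is 139

CXXXIX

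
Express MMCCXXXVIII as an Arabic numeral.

MMCCXXXVIII: M=1000, M=1000, C=100, C=100, X=10, X=10, X=10, V=5, I=1, I=1, I=1
1000 + 1000 + 100 + 100 + 10 + 10 + 10 + 5 + 1 + 1 + 1 = 2238

2238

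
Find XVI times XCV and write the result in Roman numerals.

XVI = 16
XCV = 95
16 × 95 = 1520

MDXX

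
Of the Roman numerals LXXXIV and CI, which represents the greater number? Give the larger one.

LXXXIV = 84
CI = 101
101 is larger

CI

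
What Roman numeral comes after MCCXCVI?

MCCXCVI = 1296, so the next integer is 1296 + 1 = 1297

MCCXCVII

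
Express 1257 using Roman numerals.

Convert 1257 to Roman numerals:
  1257 contains 1×1000 (M)
  257 contains 2×100 (CC)
  57 contains 1×50 (L)
  7 contains 1×5 (V)
  2 contains 2×1 (II)

MCCLVII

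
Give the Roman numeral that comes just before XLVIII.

XLVIII = 48; previous is 47

XLVII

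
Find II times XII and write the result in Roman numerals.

II = 2
XII = 12
2 × 12 = 24

XXIV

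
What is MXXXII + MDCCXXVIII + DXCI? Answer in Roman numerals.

MXXXII = 1032, MDCCXXVIII = 1728, DXCI = 591
1032 + 1728 = 2760
2760 + 591 = 3351

MMMCCCLI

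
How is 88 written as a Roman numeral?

Convert 88 to Roman numerals:
  88 contains 1×50 (L)
  38 contains 3×10 (XXX)
  8 contains 1×5 (V)
  3 contains 3×1 (III)

LXXXVIII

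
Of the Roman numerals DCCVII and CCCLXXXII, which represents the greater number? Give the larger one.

DCCVII = 707
CCCLXXXII = 382
707 is larger

DCCVII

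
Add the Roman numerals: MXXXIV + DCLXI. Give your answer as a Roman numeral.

MXXXIV = 1034
DCLXI = 661
1034 + 661 = 1695

MDCXCV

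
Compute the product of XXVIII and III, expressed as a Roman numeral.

XXVIII = 28
III = 3
28 × 3 = 84

LXXXIV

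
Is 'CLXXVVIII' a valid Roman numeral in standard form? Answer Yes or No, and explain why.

'CLXXVVIII': V should not appear more than once

No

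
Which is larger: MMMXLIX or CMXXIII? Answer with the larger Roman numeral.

MMMXLIX = 3049
CMXXIII = 923
3049 is larger

MMMXLIX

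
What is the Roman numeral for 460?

Convert 460 to Roman numerals:
  460 contains 1×400 (CD)
  60 contains 1×50 (L)
  10 contains 1×10 (X)

CDLX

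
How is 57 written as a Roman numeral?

Convert 57 to Roman numerals:
  57 contains 1×50 (L)
  7 contains 1×5 (V)
  2 contains 2×1 (II)

LVII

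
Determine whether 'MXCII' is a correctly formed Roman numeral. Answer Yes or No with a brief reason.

'MXCII': Check the rules: uses only the symbols I, V, X, L, C, D, M; no symbol is repeated more than three times in a row; V, L and D each appear at most once; the only place a smaller symbol precedes a larger one is the allowed subtractive pair XC, the symbol right after such a pair (if any) is smaller than the pair's first symbol, and otherwise the values never increase from left to right. Value: M (1000) + XC (90) + I (1) + I (1) = 1092. So it is a valid standard Roman numeral.

Yes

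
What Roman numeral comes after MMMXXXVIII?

MMMXXXVIII = 3038; next is 3039

MMMXXXIX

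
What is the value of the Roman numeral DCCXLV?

DCCXLV: D=500, C=100, C=100, XL=40, V=5
500 + 100 + 100 + 40 + 5 = 745

745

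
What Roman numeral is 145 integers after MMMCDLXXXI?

MMMCDLXXXI = 3481
3481 + 145 = 3626

MMMDCXXVI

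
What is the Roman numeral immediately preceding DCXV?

DCXV = 615, so the previous integer is 615 - 1 = 614

DCXIV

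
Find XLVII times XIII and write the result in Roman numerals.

XLVII = 47
XIII = 13
47 × 13 = 611

DCXI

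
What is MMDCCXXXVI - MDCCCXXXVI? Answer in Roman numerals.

MMDCCXXXVI = 2736
MDCCCXXXVI = 1836
2736 - 1836 = 900

CM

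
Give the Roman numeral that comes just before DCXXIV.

DCXXIV = 624; previous is 623

DCXXIII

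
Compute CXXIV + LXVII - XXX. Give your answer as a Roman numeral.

CXXIV = 124, LXVII = 67, XXX = 30
124 + 67 = 191
191 - 30 = 161

CLXI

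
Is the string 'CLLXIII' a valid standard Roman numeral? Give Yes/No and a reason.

'CLLXIII': L should not appear more than once

No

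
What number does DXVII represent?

DXVII: D=500, X=10, V=5, I=1, I=1
500 + 10 + 5 + 1 + 1 = 517

517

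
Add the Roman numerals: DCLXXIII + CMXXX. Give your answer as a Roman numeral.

DCLXXIII = 673
CMXXX = 930
673 + 930 = 1603

MDCIII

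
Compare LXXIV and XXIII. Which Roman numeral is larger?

LXXIV = 74
XXIII = 23
74 is larger

LXXIV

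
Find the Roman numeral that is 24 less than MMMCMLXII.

MMMCMLXII = 3962
3962 - 24 = 3938

MMMCMXXXVIII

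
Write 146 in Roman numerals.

Convert 146 to Roman numerals:
  146 contains 1×100 (C)
  46 contains 1×40 (XL)
  6 contains 1×5 (V)
  1 contains 1×1 (I)

CXLVI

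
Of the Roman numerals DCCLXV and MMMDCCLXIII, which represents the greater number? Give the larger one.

DCCLXV = 765
MMMDCCLXIII = 3763
3763 is larger

MMMDCCLXIII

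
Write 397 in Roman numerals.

Convert 397 to Roman numerals:
  397 contains 3×100 (CCC)
  97 contains 1×90 (XC)
  7 contains 1×5 (V)
  2 contains 2×1 (II)

CCCXCVII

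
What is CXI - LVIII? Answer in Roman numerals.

CXI = 111
LVIII = 58
111 - 58 = 53

LIII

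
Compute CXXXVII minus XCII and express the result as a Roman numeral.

CXXXVII = 137
XCII = 92
137 - 92 = 45

XLV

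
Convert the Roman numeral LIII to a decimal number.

LIII: L=50, I=1, I=1, I=1
50 + 1 + 1 + 1 = 53

53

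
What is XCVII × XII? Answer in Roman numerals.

XCVII = 97
XII = 12
97 × 12 = 1164

MCLXIV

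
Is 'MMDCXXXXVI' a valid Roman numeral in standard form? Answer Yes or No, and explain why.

'MMDCXXXXVI': More than 3 consecutive X's

No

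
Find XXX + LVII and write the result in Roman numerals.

XXX = 30
LVII = 57
30 + 57 = 87

LXXXVII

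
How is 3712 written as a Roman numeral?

Convert 3712 to Roman numerals:
  3712 contains 3×1000 (MMM)
  712 contains 1×500 (D)
  212 contains 2×100 (CC)
  12 contains 1×10 (X)
  2 contains 2×1 (II)

MMMDCCXII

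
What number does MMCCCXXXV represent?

MMCCCXXXV: M=1000, M=1000, C=100, C=100, C=100, X=10, X=10, X=10, V=5
1000 + 1000 + 100 + 100 + 100 + 10 + 10 + 10 + 5 = 2335

2335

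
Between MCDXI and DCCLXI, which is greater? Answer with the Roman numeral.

MCDXI = 1411
DCCLXI = 761
1411 is larger

MCDXI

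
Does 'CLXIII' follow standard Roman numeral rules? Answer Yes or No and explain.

'CLXIII': Check the rules: uses only the symbols I, V, X, L, C, D, M; no symbol is repeated more than three times in a row; V, L and D each appear at most once; no smaller symbol precedes a larger one (values never increase from left to right). Value: C (100) + L (50) + X (10) + I (1) + I (1) + I (1) = 163. So it is a valid standard Roman numeral.

Yes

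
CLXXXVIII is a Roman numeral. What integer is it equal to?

CLXXXVIII: C=100, L=50, X=10, X=10, X=10, V=5, I=1, I=1, I=1
100 + 50 + 10 + 10 + 10 + 5 + 1 + 1 + 1 = 188

188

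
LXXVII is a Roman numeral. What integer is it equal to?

LXXVII: L=50, X=10, X=10, V=5, I=1, I=1
50 + 10 + 10 + 5 + 1 + 1 = 77

77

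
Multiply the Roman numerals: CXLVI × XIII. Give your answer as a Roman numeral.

CXLVI = 146
XIII = 13
146 × 13 = 1898

MDCCCXCVIII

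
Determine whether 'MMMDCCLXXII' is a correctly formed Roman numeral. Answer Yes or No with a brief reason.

'MMMDCCLXXII': Check the rules: uses only the symbols I, V, X, L, C, D, M; no symbol is repeated more than three times in a row; V, L and D each appear at most once; no smaller symbol precedes a larger one (values never increase from left to right). Value: M (1000) + M (1000) + M (1000) + D (500) + C (100) + C (100) + L (50) + X (10) + X (10) + I (1) + I (1) = 3772. So it is a valid standard Roman numeral.

Yes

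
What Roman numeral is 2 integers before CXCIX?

CXCIX = 199
199 - 2 = 197

CXCVII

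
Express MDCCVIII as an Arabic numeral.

MDCCVIII: M=1000, D=500, C=100, C=100, V=5, I=1, I=1, I=1
1000 + 500 + 100 + 100 + 5 + 1 + 1 + 1 = 1708

1708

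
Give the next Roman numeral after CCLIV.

CCLIV = 254, so the next integer is 254 + 1 = 255

CCLV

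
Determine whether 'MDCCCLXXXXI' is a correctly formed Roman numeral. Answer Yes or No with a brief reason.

'MDCCCLXXXXI': More than 3 consecutive X's

No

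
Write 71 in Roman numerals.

Convert 71 to Roman numerals:
  71 contains 1×50 (L)
  21 contains 2×10 (XX)
  1 contains 1×1 (I)

LXXI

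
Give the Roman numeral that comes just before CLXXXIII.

CLXXXIII = 183, so the previous integer is 183 - 1 = 182

CLXXXII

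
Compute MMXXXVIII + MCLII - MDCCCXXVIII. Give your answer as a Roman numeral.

MMXXXVIII = 2038, MCLII = 1152, MDCCCXXVIII = 1828
2038 + 1152 = 3190
3190 - 1828 = 1362

MCCCLXII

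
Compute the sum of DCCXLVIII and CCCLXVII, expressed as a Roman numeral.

DCCXLVIII = 748
CCCLXVII = 367
748 + 367 = 1115

MCXV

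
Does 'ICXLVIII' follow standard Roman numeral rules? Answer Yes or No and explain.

'ICXLVIII': Invalid subtractive combination: IC

No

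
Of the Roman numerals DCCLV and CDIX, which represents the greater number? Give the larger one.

DCCLV = 755
CDIX = 409
755 is larger

DCCLV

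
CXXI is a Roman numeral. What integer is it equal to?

CXXI: C=100, X=10, X=10, I=1
100 + 10 + 10 + 1 = 121

121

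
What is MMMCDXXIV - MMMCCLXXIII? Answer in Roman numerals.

MMMCDXXIV = 3424
MMMCCLXXIII = 3273
3424 - 3273 = 151

CLI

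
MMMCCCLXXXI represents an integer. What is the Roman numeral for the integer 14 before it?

MMMCCCLXXXI = 3381
3381 - 14 = 3367

MMMCCCLXVII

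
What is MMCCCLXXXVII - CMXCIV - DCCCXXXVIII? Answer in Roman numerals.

MMCCCLXXXVII = 2387, CMXCIV = 994, DCCCXXXVIII = 838
2387 - 994 = 1393
1393 - 838 = 555

DLV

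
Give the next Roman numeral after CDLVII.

CDLVII = 457, so the next integer is 457 + 1 = 458

CDLVIII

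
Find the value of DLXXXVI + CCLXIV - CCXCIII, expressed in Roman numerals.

DLXXXVI = 586, CCLXIV = 264, CCXCIII = 293
586 + 264 = 850
850 - 293 = 557

DLVII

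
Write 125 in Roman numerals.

Convert 125 to Roman numerals:
  125 contains 1×100 (C)
  25 contains 2×10 (XX)
  5 contains 1×5 (V)

CXXV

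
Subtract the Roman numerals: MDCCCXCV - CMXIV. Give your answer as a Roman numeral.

MDCCCXCV = 1895
CMXIV = 914
1895 - 914 = 981

CMLXXXI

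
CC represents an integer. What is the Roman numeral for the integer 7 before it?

CC = 200
200 - 7 = 193

CXCIII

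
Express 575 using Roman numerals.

Convert 575 to Roman numerals:
  575 contains 1×500 (D)
  75 contains 1×50 (L)
  25 contains 2×10 (XX)
  5 contains 1×5 (V)

DLXXV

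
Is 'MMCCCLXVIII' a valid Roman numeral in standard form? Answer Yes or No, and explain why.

'MMCCCLXVIII': Check the rules: uses only the symbols I, V, X, L, C, D, M; no symbol is repeated more than three times in a row; V, L and D each appear at most once; no smaller symbol precedes a larger one (values never increase from left to right). Value: M (1000) + M (1000) + C (100) + C (100) + C (100) + L (50) + X (10) + V (5) + I (1) + I (1) + I (1) = 2368. So it is a valid standard Roman numeral.

Yes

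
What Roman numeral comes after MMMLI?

MMMLI = 3051, so the next integer is 3051 + 1 = 3052

MMMLII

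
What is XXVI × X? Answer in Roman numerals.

XXVI = 26
X = 10
26 × 10 = 260

CCLX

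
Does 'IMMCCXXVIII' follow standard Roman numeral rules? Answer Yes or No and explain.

'IMMCCXXVIII': Invalid subtractive combination: IM

No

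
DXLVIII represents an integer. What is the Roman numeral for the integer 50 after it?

DXLVIII = 548
548 + 50 = 598

DXCVIII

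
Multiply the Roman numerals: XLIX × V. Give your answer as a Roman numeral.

XLIX = 49
V = 5
49 × 5 = 245

CCXLV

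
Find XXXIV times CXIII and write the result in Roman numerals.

XXXIV = 34
CXIII = 113
34 × 113 = 3842

MMMDCCCXLII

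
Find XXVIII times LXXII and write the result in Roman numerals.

XXVIII = 28
LXXII = 72
28 × 72 = 2016

MMXVI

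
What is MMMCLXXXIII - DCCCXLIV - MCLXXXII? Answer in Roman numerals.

MMMCLXXXIII = 3183, DCCCXLIV = 844, MCLXXXII = 1182
3183 - 844 = 2339
2339 - 1182 = 1157

MCLVII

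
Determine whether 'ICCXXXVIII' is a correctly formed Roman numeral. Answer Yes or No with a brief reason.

'ICCXXXVIII': Invalid subtractive combination: IC

No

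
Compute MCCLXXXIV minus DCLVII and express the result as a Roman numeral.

MCCLXXXIV = 1284
DCLVII = 657
1284 - 657 = 627

DCXXVII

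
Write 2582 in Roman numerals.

Convert 2582 to Roman numerals:
  2582 contains 2×1000 (MM)
  582 contains 1×500 (D)
  82 contains 1×50 (L)
  32 contains 3×10 (XXX)
  2 contains 2×1 (II)

MMDLXXXII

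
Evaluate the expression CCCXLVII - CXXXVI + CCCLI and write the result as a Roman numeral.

CCCXLVII = 347, CXXXVI = 136, CCCLI = 351
347 - 136 = 211
211 + 351 = 562

DLXII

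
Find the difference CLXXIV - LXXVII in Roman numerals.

CLXXIV = 174
LXXVII = 77
174 - 77 = 97

XCVII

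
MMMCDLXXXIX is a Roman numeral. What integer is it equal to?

MMMCDLXXXIX: M=1000, M=1000, M=1000, CD=400, L=50, X=10, X=10, X=10, IX=9
1000 + 1000 + 1000 + 400 + 50 + 10 + 10 + 10 + 9 = 3489

3489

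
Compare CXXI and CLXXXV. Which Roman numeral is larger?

CXXI = 121
CLXXXV = 185
185 is larger

CLXXXV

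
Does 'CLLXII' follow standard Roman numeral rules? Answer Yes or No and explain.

'CLLXII': L should not appear more than once

No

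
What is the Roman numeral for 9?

Convert 9 to Roman numerals:
  9 contains 1×9 (IX)

IX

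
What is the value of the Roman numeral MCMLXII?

MCMLXII: M=1000, CM=900, L=50, X=10, I=1, I=1
1000 + 900 + 50 + 10 + 1 + 1 = 1962

1962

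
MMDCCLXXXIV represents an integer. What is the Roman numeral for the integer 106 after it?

MMDCCLXXXIV = 2784
2784 + 106 = 2890

MMDCCCXC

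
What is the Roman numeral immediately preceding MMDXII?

MMDXII = 2512; previous is 2511

MMDXI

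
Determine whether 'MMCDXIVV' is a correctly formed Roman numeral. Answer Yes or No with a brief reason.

'MMCDXIVV': V should not appear more than once

No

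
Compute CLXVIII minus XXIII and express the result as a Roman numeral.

CLXVIII = 168
XXIII = 23
168 - 23 = 145

CXLV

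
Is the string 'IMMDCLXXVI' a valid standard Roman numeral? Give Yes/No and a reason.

'IMMDCLXXVI': Invalid subtractive combination: IM

No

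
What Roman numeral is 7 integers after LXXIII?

LXXIII = 73
73 + 7 = 80

LXXX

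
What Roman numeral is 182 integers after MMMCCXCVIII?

MMMCCXCVIII = 3298
3298 + 182 = 3480

MMMCDLXXX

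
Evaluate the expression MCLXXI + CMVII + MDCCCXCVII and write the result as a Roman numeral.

MCLXXI = 1171, CMVII = 907, MDCCCXCVII = 1897
1171 + 907 = 2078
2078 + 1897 = 3975

MMMCMLXXV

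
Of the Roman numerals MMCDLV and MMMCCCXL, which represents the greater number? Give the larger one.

MMCDLV = 2455
MMMCCCXL = 3340
3340 is larger

MMMCCCXL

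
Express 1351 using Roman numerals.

Convert 1351 to Roman numerals:
  1351 contains 1×1000 (M)
  351 contains 3×100 (CCC)
  51 contains 1×50 (L)
  1 contains 1×1 (I)

MCCCLI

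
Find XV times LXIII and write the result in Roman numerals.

XV = 15
LXIII = 63
15 × 63 = 945

CMXLV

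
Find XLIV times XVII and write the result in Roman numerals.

XLIV = 44
XVII = 17
44 × 17 = 748

DCCXLVIII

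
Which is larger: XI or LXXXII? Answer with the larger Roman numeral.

XI = 11
LXXXII = 82
82 is larger

LXXXII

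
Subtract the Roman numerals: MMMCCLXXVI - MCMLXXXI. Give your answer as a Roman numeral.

MMMCCLXXVI = 3276
MCMLXXXI = 1981
3276 - 1981 = 1295

MCCXCV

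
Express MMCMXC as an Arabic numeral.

MMCMXC: M=1000, M=1000, CM=900, XC=90
1000 + 1000 + 900 + 90 = 2990

2990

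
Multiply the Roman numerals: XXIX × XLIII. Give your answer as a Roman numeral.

XXIX = 29
XLIII = 43
29 × 43 = 1247

MCCXLVII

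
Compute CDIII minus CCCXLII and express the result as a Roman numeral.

CDIII = 403
CCCXLII = 342
403 - 342 = 61

LXI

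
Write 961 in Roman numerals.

Convert 961 to Roman numerals:
  961 contains 1×900 (CM)
  61 contains 1×50 (L)
  11 contains 1×10 (X)
  1 contains 1×1 (I)

CMLXI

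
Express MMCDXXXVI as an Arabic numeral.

MMCDXXXVI: M=1000, M=1000, CD=400, X=10, X=10, X=10, V=5, I=1
1000 + 1000 + 400 + 10 + 10 + 10 + 5 + 1 = 2436

2436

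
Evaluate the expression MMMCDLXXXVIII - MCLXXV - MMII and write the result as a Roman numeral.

MMMCDLXXXVIII = 3488, MCLXXV = 1175, MMII = 2002
3488 - 1175 = 2313
2313 - 2002 = 311

CCCXI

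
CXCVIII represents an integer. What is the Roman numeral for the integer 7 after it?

CXCVIII = 198
198 + 7 = 205

CCV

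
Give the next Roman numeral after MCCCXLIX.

MCCCXLIX = 1349, so the next integer is 1349 + 1 = 1350

MCCCL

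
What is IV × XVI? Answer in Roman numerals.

IV = 4
XVI = 16
4 × 16 = 64

LXIV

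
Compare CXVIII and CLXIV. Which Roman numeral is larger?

CXVIII = 118
CLXIV = 164
164 is larger

CLXIV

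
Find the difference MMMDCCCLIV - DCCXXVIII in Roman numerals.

MMMDCCCLIV = 3854
DCCXXVIII = 728
3854 - 728 = 3126

MMMCXXVI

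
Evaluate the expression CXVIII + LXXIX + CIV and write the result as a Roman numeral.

CXVIII = 118, LXXIX = 79, CIV = 104
118 + 79 = 197
197 + 104 = 301

CCCI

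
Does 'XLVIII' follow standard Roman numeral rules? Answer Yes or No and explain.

'XLVIII': Check the rules: uses only the symbols I, V, X, L, C, D, M; no symbol is repeated more than three times in a row; V, L and D each appear at most once; the only place a smaller symbol precedes a larger one is the allowed subtractive pair XL, the symbol right after such a pair (if any) is smaller than the pair's first symbol, and otherwise the values never increase from left to right. Value: XL (40) + V (5) + I (1) + I (1) + I (1) = 48. So it is a valid standard Roman numeral.

Yes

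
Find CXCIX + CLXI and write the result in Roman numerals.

CXCIX = 199
CLXI = 161
199 + 161 = 360

CCCLX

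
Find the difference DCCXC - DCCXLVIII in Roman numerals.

DCCXC = 790
DCCXLVIII = 748
790 - 748 = 42

XLII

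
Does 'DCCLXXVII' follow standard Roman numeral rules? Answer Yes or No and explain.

'DCCLXXVII': Check the rules: uses only the symbols I, V, X, L, C, D, M; no symbol is repeated more than three times in a row; V, L and D each appear at most once; no smaller symbol precedes a larger one (values never increase from left to right). Value: D (500) + C (100) + C (100) + L (50) + X (10) + X (10) + V (5) + I (1) + I (1) = 777. So it is a valid standard Roman numeral.

Yes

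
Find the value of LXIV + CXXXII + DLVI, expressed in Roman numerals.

LXIV = 64, CXXXII = 132, DLVI = 556
64 + 132 = 196
196 + 556 = 752

DCCLII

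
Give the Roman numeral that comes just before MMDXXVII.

MMDXXVII = 2527, so the previous integer is 2527 - 1 = 2526

MMDXXVI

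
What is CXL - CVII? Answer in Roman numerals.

CXL = 140
CVII = 107
140 - 107 = 33

XXXIII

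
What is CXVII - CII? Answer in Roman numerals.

CXVII = 117
CII = 102
117 - 102 = 15

XV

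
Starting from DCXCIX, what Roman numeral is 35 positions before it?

DCXCIX = 699
699 - 35 = 664

DCLXIV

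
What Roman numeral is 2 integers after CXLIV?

CXLIV = 144
144 + 2 = 146

CXLVI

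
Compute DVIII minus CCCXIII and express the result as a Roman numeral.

DVIII = 508
CCCXIII = 313
508 - 313 = 195

CXCV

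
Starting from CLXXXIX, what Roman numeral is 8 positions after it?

CLXXXIX = 189
189 + 8 = 197

CXCVII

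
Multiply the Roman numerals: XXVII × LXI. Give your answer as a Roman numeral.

XXVII = 27
LXI = 61
27 × 61 = 1647

MDCXLVII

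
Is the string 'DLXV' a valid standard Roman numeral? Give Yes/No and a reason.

'DLXV': Check the rules: uses only the symbols I, V, X, L, C, D, M; no symbol is repeated more than three times in a row; V, L and D each appear at most once; no smaller symbol precedes a larger one (values never increase from left to right). Value: D (500) + L (50) + X (10) + V (5) = 565. So it is a valid standard Roman numeral.

Yes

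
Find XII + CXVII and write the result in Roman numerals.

XII = 12
CXVII = 117
12 + 117 = 129

CXXIX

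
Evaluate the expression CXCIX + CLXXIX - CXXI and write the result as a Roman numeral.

CXCIX = 199, CLXXIX = 179, CXXI = 121
199 + 179 = 378
378 - 121 = 257

CCLVII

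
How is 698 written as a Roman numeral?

Convert 698 to Roman numerals:
  698 contains 1×500 (D)
  198 contains 1×100 (C)
  98 contains 1×90 (XC)
  8 contains 1×5 (V)
  3 contains 3×1 (III)

DCXCVIII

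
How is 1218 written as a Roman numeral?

Convert 1218 to Roman numerals:
  1218 contains 1×1000 (M)
  218 contains 2×100 (CC)
  18 contains 1×10 (X)
  8 contains 1×5 (V)
  3 contains 3×1 (III)

MCCXVIII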